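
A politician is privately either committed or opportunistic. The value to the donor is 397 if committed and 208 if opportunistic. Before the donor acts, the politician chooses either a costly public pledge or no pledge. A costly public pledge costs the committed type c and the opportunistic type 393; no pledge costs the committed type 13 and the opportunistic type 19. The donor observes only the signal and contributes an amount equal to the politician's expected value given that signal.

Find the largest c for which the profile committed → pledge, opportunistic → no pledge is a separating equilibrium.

202

Under separation: pledge → committed (pays 397); no pledge → opportunistic (pays 208).
Opportunistic: 208 − 19 = 189 ≥ 397 − 393 = 4. Holds regardless of c. ✓
Committed: 397 − c ≥ 208 − 13, so c ≤ 397 − 195 = 202.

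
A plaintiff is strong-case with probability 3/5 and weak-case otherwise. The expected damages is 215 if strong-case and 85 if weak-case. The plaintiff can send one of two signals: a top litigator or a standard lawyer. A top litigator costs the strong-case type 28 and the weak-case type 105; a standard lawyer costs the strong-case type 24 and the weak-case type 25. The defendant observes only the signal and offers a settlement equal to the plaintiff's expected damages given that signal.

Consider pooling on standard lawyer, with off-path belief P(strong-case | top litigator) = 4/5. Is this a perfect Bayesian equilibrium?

At the pooled signal (standard lawyer) the defendant holds the prior 3/5 and pays 3/5·215 + 2/5·85 = 163. Off-path (top litigator) belief 4/5 gives 4/5·215 + 1/5·85 = 189.
Strong-case: standard lawyer gives 163 − 24 = 139; top litigator gives 189 − 28 = 161. Deviates. ✗
Weak-case: standard lawyer gives 163 − 25 = 138; top litigator gives 189 − 105 = 84. Stays. ✓

No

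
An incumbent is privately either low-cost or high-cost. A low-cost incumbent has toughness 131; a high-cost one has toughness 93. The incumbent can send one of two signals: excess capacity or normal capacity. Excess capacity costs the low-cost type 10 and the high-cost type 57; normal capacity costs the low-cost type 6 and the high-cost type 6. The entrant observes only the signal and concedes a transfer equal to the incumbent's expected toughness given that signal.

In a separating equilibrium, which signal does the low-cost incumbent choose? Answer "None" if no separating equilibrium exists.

excess capacity

Try low-cost → excess capacity, high-cost → normal capacity:
  If types separate, excess capacity earns payment 131 and normal capacity earns 93.
  Low-cost: excess capacity gives 131 − 10 = 121; normal capacity gives 93 − 6 = 87. No deviation. ✓
  High-cost: normal capacity gives 93 − 6 = 87; excess capacity gives 131 − 57 = 74. No deviation. ✓
Both hold — the low-cost type sends excess capacity.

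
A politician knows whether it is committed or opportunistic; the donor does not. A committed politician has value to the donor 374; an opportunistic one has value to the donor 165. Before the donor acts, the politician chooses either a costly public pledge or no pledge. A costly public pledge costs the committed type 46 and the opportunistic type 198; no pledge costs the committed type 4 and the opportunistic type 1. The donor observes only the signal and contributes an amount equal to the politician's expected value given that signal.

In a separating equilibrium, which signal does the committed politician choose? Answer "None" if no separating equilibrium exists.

Try committed → pledge, opportunistic → no pledge:
  If types separate, pledge earns payment 374 and no pledge earns 165.
  Committed: pledge gives 374 − 46 = 328; no pledge gives 165 − 4 = 161. No deviation. ✓
  Opportunistic: no pledge gives 165 − 1 = 164; pledge gives 374 − 198 = 176. Would deviate. ✗
Try committed → no pledge, opportunistic → pledge:
  If types separate, no pledge earns payment 374 and pledge earns 165.
  Committed: no pledge gives 374 − 4 = 370; pledge gives 165 − 46 = 119. No deviation. ✓
  Opportunistic: pledge gives 165 − 198 = -33; no pledge gives 374 − 1 = 373. Would deviate. ✗
Neither assignment is incentive-compatible.

None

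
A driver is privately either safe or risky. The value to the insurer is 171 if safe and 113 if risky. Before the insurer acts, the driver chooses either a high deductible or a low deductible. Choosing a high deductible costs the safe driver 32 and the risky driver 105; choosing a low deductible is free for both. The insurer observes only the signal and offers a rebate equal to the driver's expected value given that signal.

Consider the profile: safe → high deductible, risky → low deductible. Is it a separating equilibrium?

Under separation the insurer infers type exactly: high deductible → safe (pays 171), low deductible → risky (pays 113).
Safe: high deductible gives 171 − 32 = 139; low deductible gives 113 − 0 = 113. No deviation. ✓
Risky: low deductible gives 113 − 0 = 113; high deductible gives 171 − 105 = 66. No deviation. ✓
Both incentive constraints hold.

Yes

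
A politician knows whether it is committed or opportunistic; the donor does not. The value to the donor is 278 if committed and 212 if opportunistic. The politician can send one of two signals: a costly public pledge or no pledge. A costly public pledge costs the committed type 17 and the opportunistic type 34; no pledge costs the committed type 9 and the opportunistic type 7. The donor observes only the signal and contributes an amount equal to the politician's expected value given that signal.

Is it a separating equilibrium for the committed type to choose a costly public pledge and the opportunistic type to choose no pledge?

No

If types separate, pledge earns payment 278 and no pledge earns 212.
Committed: pledge gives 278 − 17 = 261; no pledge gives 212 − 9 = 203. No deviation. ✓
Opportunistic: no pledge gives 212 − 7 = 205; pledge gives 278 − 34 = 244. Would deviate. ✗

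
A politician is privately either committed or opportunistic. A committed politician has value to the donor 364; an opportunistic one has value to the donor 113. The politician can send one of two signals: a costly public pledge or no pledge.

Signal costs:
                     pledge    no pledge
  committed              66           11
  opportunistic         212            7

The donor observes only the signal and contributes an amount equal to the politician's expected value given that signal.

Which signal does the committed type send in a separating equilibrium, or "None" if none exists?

None

Try committed → pledge, opportunistic → no pledge:
  Under separation the donor infers type exactly: pledge → committed (pays 364), no pledge → opportunistic (pays 113).
  Committed: pledge gives 364 − 66 = 298; no pledge gives 113 − 11 = 102. No deviation. ✓
  Opportunistic: no pledge gives 113 − 7 = 106; pledge gives 364 − 212 = 152. Would deviate. ✗
Try committed → no pledge, opportunistic → pledge:
  Under separation the donor infers type exactly: no pledge → committed (pays 364), pledge → opportunistic (pays 113).
  Committed: no pledge gives 364 − 11 = 353; pledge gives 113 − 66 = 47. No deviation. ✓
  Opportunistic: pledge gives 113 − 212 = -99; no pledge gives 364 − 7 = 357. Would deviate. ✗
Neither assignment is incentive-compatible.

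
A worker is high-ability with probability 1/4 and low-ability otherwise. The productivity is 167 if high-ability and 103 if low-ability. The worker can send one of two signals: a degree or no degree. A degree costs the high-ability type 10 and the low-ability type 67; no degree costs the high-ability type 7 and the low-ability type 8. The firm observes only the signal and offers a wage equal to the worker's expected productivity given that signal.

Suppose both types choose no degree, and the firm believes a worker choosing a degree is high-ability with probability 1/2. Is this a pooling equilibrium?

No

On the equilibrium path (no degree) the firm holds the prior 1/4 and pays 1/4·167 + 3/4·103 = 119. Off-path (degree) belief 1/2 gives 1/2·167 + 1/2·103 = 135.
High-ability: no degree gives 119 − 7 = 112; degree gives 135 − 10 = 125. Deviates. ✗
Low-ability: no degree gives 119 − 8 = 111; degree gives 135 − 67 = 68. Stays. ✓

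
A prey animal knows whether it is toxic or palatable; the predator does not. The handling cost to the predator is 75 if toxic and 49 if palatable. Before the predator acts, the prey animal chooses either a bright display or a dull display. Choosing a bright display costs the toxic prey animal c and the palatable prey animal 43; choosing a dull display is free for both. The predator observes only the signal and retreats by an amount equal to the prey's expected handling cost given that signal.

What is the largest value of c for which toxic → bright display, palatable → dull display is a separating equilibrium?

26

Under separation: bright display → toxic (pays 75); dull display → palatable (pays 49).
Palatable: 49 − 0 = 49 ≥ 75 − 43 = 32. Holds regardless of c. ✓
Toxic: 75 − c ≥ 49 − 0, so c ≤ 75 − 49 = 26.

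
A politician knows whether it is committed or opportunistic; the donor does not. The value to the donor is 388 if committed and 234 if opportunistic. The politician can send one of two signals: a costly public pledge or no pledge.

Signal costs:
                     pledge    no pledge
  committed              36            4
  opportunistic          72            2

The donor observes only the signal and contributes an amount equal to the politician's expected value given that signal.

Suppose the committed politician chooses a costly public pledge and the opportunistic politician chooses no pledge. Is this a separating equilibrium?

No

If types separate, pledge earns payment 388 and no pledge earns 234.
Committed: pledge gives 388 − 36 = 352; no pledge gives 234 − 4 = 230. No deviation. ✓
Opportunistic: no pledge gives 234 − 2 = 232; pledge gives 388 − 72 = 316. Would deviate. ✗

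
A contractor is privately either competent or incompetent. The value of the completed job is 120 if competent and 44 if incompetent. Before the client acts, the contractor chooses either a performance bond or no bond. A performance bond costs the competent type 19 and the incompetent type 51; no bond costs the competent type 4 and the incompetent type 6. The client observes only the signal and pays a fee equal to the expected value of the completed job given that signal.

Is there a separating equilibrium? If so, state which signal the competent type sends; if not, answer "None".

Try competent → bond, incompetent → no bond:
  Under separation the client infers type exactly: bond → competent (pays 120), no bond → incompetent (pays 44).
  Competent: bond gives 120 − 19 = 101; no bond gives 44 − 4 = 40. No deviation. ✓
  Incompetent: no bond gives 44 − 6 = 38; bond gives 120 − 51 = 69. Would deviate. ✗
Try competent → no bond, incompetent → bond:
  Under separation the client infers type exactly: no bond → competent (pays 120), bond → incompetent (pays 44).
  Competent: no bond gives 120 − 4 = 116; bond gives 44 − 19 = 25. No deviation. ✓
  Incompetent: bond gives 44 − 51 = -7; no bond gives 120 − 6 = 114. Would deviate. ✗
Neither assignment is incentive-compatible.

None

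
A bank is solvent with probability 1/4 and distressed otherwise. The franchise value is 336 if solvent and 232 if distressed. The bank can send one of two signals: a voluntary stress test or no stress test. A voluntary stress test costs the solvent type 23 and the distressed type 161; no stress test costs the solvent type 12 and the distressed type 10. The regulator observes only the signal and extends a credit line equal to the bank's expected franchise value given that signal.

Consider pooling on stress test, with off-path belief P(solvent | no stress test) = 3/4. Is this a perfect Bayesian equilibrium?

No

At the pooled signal (stress test) the regulator holds the prior 1/4 and pays 1/4·336 + 3/4·232 = 258. Off-path (no stress test) belief 3/4 gives 3/4·336 + 1/4·232 = 310.
Solvent: stress test gives 258 − 23 = 235; no stress test gives 310 − 12 = 298. Deviates. ✗
Distressed: stress test gives 258 − 161 = 97; no stress test gives 310 − 10 = 300. Deviates. ✗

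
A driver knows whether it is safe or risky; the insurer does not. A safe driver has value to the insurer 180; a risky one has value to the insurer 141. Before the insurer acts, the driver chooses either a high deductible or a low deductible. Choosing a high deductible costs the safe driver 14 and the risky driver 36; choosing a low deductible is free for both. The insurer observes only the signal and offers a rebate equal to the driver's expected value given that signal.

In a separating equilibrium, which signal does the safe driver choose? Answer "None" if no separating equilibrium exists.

None

Try safe → high deductible, risky → low deductible:
  Under separation the insurer infers type exactly: high deductible → safe (pays 180), low deductible → risky (pays 141).
  Safe: high deductible gives 180 − 14 = 166; low deductible gives 141 − 0 = 141. No deviation. ✓
  Risky: low deductible gives 141 − 0 = 141; high deductible gives 180 − 36 = 144. Would deviate. ✗
Try safe → low deductible, risky → high deductible:
  Under separation the insurer infers type exactly: low deductible → safe (pays 180), high deductible → risky (pays 141).
  Safe: low deductible gives 180 − 0 = 180; high deductible gives 141 − 14 = 127. No deviation. ✓
  Risky: high deductible gives 141 − 36 = 105; low deductible gives 180 − 0 = 180. Would deviate. ✗
Neither assignment is incentive-compatible.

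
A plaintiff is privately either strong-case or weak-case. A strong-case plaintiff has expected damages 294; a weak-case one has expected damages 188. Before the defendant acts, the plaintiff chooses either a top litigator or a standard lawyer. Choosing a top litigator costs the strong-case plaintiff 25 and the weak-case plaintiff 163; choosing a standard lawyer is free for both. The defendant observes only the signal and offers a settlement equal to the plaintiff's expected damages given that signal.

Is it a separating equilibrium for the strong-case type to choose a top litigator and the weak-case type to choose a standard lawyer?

If types separate, top litigator earns payment 294 and standard lawyer earns 188.
Strong-case: top litigator gives 294 − 25 = 269; standard lawyer gives 188 − 0 = 188. No deviation. ✓
Weak-case: standard lawyer gives 188 − 0 = 188; top litigator gives 294 − 163 = 131. No deviation. ✓
Neither type gains from mimicking the other.

Yes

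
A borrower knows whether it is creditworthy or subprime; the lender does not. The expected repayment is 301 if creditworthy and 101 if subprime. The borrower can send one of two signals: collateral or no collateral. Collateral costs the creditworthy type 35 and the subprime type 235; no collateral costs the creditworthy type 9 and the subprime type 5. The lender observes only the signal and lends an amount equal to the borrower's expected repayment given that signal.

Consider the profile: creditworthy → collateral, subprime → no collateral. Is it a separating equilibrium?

If types separate, collateral earns payment 301 and no collateral earns 101.
Creditworthy: collateral gives 301 − 35 = 266; no collateral gives 101 − 9 = 92. No deviation. ✓
Subprime: no collateral gives 101 − 5 = 96; collateral gives 301 − 235 = 66. No deviation. ✓
Both incentive constraints hold.

Yes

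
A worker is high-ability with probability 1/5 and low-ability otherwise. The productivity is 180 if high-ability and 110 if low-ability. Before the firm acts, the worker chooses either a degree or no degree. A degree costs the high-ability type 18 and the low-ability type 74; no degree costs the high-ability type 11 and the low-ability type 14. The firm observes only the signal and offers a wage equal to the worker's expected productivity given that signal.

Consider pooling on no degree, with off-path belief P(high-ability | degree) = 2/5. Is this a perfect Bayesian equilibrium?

No

At the pooled signal (no degree) the firm holds the prior 1/5 and pays 1/5·180 + 4/5·110 = 124. Off-path (degree) belief 2/5 gives 2/5·180 + 3/5·110 = 138.
High-ability: no degree gives 124 − 11 = 113; degree gives 138 − 18 = 120. Deviates. ✗
Low-ability: no degree gives 124 − 14 = 110; degree gives 138 − 74 = 64. Stays. ✓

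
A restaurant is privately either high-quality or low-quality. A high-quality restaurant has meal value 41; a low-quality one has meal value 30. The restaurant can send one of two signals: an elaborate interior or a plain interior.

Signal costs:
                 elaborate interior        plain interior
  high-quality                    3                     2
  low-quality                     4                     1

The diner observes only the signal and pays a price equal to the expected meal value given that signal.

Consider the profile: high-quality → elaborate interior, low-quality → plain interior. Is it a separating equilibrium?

No

Under separation the diner infers type exactly: elaborate interior → high-quality (pays 41), plain interior → low-quality (pays 30).
High-quality: elaborate interior gives 41 − 3 = 38; plain interior gives 30 − 2 = 28. No deviation. ✓
Low-quality: plain interior gives 30 − 1 = 29; elaborate interior gives 41 − 4 = 37. Would deviate. ✗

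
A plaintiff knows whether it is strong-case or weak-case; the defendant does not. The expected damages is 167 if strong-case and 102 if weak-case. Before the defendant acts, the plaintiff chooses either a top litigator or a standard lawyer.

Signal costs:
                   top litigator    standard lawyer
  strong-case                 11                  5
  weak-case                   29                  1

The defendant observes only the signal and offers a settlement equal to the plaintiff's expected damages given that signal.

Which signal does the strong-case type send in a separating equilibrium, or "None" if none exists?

None

Try strong-case → top litigator, weak-case → standard lawyer:
  Under separation the defendant infers type exactly: top litigator → strong-case (pays 167), standard lawyer → weak-case (pays 102).
  Strong-case: top litigator gives 167 − 11 = 156; standard lawyer gives 102 − 5 = 97. No deviation. ✓
  Weak-case: standard lawyer gives 102 − 1 = 101; top litigator gives 167 − 29 = 138. Would deviate. ✗
Try strong-case → standard lawyer, weak-case → top litigator:
  Under separation the defendant infers type exactly: standard lawyer → strong-case (pays 167), top litigator → weak-case (pays 102).
  Strong-case: standard lawyer gives 167 − 5 = 162; top litigator gives 102 − 11 = 91. No deviation. ✓
  Weak-case: top litigator gives 102 − 29 = 73; standard lawyer gives 167 − 1 = 166. Would deviate. ✗
Neither assignment is incentive-compatible.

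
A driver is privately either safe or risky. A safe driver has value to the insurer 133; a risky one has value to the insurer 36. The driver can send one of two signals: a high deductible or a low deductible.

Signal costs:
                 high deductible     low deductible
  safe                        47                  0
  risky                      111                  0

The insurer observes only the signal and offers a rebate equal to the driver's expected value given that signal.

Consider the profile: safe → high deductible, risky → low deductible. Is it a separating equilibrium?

Under separation the insurer infers type exactly: high deductible → safe (pays 133), low deductible → risky (pays 36).
Safe: high deductible gives 133 − 47 = 86; low deductible gives 36 − 0 = 36. No deviation. ✓
Risky: low deductible gives 36 − 0 = 36; high deductible gives 133 − 111 = 22. No deviation. ✓
Both incentive constraints hold.

Yes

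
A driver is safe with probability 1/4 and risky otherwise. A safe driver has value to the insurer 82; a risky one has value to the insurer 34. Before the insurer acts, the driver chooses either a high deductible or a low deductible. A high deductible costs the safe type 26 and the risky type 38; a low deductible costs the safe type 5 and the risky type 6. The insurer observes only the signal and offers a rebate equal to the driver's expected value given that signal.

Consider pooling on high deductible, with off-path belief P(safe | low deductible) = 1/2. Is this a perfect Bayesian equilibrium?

No

On the equilibrium path (high deductible) the insurer holds the prior 1/4 and pays 1/4·82 + 3/4·34 = 46. Off-path (low deductible) belief 1/2 gives 1/2·82 + 1/2·34 = 58.
Safe: high deductible gives 46 − 26 = 20; low deductible gives 58 − 5 = 53. Deviates. ✗
Risky: high deductible gives 46 − 38 = 8; low deductible gives 58 − 6 = 52. Deviates. ✗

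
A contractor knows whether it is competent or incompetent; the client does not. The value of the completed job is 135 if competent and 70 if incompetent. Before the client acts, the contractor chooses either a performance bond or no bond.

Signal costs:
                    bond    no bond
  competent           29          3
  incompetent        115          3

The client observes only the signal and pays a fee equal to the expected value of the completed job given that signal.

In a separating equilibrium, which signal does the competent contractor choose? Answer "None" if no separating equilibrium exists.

bond

Try competent → bond, incompetent → no bond:
  Under separation the client infers type exactly: bond → competent (pays 135), no bond → incompetent (pays 70).
  Competent: bond gives 135 − 29 = 106; no bond gives 70 − 3 = 67. No deviation. ✓
  Incompetent: no bond gives 70 − 3 = 67; bond gives 135 − 115 = 20. No deviation. ✓
Both hold — the competent type sends bond.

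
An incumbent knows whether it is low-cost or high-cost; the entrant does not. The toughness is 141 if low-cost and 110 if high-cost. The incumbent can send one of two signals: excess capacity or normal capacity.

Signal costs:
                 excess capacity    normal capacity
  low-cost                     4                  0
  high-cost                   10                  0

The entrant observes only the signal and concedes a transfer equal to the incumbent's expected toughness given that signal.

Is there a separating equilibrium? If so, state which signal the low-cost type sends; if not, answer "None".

Try low-cost → excess capacity, high-cost → normal capacity:
  If types separate, excess capacity earns payment 141 and normal capacity earns 110.
  Low-cost: excess capacity gives 141 − 4 = 137; normal capacity gives 110 − 0 = 110. No deviation. ✓
  High-cost: normal capacity gives 110 − 0 = 110; excess capacity gives 141 − 10 = 131. Would deviate. ✗
Try low-cost → normal capacity, high-cost → excess capacity:
  If types separate, normal capacity earns payment 141 and excess capacity earns 110.
  Low-cost: normal capacity gives 141 − 0 = 141; excess capacity gives 110 − 4 = 106. No deviation. ✓
  High-cost: excess capacity gives 110 − 10 = 100; normal capacity gives 141 − 0 = 141. Would deviate. ✗
Neither assignment is incentive-compatible.

None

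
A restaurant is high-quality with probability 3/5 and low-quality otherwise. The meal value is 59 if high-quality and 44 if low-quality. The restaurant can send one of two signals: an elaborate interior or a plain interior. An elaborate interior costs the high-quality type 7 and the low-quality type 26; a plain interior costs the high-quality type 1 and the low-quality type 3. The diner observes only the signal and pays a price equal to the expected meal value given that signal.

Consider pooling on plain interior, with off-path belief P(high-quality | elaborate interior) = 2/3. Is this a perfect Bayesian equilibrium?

On the equilibrium path (plain interior) the diner holds the prior 3/5 and pays 3/5·59 + 2/5·44 = 53. Off-path (elaborate interior) belief 2/3 gives 2/3·59 + 1/3·44 = 54.
High-quality: plain interior gives 53 − 1 = 52; elaborate interior gives 54 − 7 = 47. Stays. ✓
Low-quality: plain interior gives 53 − 3 = 50; elaborate interior gives 54 − 26 = 28. Stays. ✓
Beliefs are Bayes-consistent on-path and both types best-respond.

Yes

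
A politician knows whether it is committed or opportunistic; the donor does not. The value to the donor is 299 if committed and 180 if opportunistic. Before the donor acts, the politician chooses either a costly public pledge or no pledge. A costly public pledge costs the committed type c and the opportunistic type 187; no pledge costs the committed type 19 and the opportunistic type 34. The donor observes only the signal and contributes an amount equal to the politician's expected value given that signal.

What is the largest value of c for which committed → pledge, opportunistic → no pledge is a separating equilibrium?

Under separation: pledge → committed (pays 299); no pledge → opportunistic (pays 180).
Opportunistic: 180 − 34 = 146 ≥ 299 − 187 = 112. Holds regardless of c. ✓
Committed: 299 − c ≥ 180 − 19, so c ≤ 299 − 161 = 138.

138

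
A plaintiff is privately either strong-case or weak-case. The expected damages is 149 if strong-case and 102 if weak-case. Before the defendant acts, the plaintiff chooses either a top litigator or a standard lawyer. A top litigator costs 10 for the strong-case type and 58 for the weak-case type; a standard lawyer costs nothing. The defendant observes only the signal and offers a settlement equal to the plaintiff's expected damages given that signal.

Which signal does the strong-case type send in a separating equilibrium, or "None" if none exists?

Try strong-case → top litigator, weak-case → standard lawyer:
  Under separation the defendant infers type exactly: top litigator → strong-case (pays 149), standard lawyer → weak-case (pays 102).
  Strong-case: top litigator gives 149 − 10 = 139; standard lawyer gives 102 − 0 = 102. No deviation. ✓
  Weak-case: standard lawyer gives 102 − 0 = 102; top litigator gives 149 − 58 = 91. No deviation. ✓
Both hold — the strong-case type sends top litigator.

top litigator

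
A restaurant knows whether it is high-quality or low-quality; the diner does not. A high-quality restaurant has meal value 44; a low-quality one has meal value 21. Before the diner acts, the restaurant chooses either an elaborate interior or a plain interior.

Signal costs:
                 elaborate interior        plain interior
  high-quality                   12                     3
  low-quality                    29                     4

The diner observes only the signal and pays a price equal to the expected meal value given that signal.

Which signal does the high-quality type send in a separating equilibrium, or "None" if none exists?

Try high-quality → elaborate interior, low-quality → plain interior:
  If types separate, elaborate interior earns payment 44 and plain interior earns 21.
  High-quality: elaborate interior gives 44 − 12 = 32; plain interior gives 21 − 3 = 18. No deviation. ✓
  Low-quality: plain interior gives 21 − 4 = 17; elaborate interior gives 44 − 29 = 15. No deviation. ✓
Both hold — the high-quality type sends elaborate interior.

elaborate interior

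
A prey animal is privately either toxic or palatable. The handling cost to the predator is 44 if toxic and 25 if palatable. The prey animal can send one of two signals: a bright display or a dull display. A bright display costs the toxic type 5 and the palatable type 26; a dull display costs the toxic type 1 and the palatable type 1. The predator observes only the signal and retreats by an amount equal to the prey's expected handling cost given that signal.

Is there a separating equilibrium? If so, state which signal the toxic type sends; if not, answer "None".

bright display

Try toxic → bright display, palatable → dull display:
  Under separation the predator infers type exactly: bright display → toxic (pays 44), dull display → palatable (pays 25).
  Toxic: bright display gives 44 − 5 = 39; dull display gives 25 − 1 = 24. No deviation. ✓
  Palatable: dull display gives 25 − 1 = 24; bright display gives 44 − 26 = 18. No deviation. ✓
Both hold — the toxic type sends bright display.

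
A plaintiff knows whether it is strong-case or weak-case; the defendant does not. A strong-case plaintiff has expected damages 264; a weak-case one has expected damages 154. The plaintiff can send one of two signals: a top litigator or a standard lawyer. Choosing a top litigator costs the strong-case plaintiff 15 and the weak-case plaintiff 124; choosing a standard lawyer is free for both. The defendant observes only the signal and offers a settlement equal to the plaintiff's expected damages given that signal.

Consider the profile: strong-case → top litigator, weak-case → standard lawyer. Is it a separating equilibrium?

Yes

If types separate, top litigator earns payment 264 and standard lawyer earns 154.
Strong-case: top litigator gives 264 − 15 = 249; standard lawyer gives 154 − 0 = 154. No deviation. ✓
Weak-case: standard lawyer gives 154 − 0 = 154; top litigator gives 264 − 124 = 140. No deviation. ✓
Neither type gains from mimicking the other.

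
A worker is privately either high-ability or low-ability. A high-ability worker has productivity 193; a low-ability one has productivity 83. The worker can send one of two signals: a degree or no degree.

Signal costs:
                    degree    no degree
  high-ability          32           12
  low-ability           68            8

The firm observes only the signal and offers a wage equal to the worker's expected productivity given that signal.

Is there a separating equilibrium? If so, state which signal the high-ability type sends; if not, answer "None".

None

Try high-ability → degree, low-ability → no degree:
  If types separate, degree earns payment 193 and no degree earns 83.
  High-ability: degree gives 193 − 32 = 161; no degree gives 83 − 12 = 71. No deviation. ✓
  Low-ability: no degree gives 83 − 8 = 75; degree gives 193 − 68 = 125. Would deviate. ✗
Try high-ability → no degree, low-ability → degree:
  If types separate, no degree earns payment 193 and degree earns 83.
  High-ability: no degree gives 193 − 12 = 181; degree gives 83 − 32 = 51. No deviation. ✓
  Low-ability: degree gives 83 − 68 = 15; no degree gives 193 − 8 = 185. Would deviate. ✗
Neither assignment is incentive-compatible.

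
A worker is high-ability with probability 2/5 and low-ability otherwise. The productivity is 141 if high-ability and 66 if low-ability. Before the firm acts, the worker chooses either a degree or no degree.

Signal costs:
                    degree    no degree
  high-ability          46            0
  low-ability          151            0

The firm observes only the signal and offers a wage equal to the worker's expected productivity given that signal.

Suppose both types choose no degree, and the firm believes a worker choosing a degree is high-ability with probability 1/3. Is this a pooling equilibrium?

Yes

At the pooled signal (no degree) the firm holds the prior 2/5 and pays 2/5·141 + 3/5·66 = 96. Off-path (degree) belief 1/3 gives 1/3·141 + 2/3·66 = 91.
High-ability: no degree gives 96 − 0 = 96; degree gives 91 − 46 = 45. Stays. ✓
Low-ability: no degree gives 96 − 0 = 96; degree gives 91 − 151 = -60. Stays. ✓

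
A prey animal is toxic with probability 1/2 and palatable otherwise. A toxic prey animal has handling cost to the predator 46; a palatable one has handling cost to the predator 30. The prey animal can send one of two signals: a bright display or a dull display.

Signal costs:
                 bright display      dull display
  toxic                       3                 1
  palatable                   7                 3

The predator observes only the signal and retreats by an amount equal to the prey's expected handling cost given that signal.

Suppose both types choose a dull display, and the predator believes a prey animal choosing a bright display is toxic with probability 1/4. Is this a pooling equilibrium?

Yes

On the equilibrium path (dull display) the predator holds the prior 1/2 and pays 1/2·46 + 1/2·30 = 38. Off-path (bright display) belief 1/4 gives 1/4·46 + 3/4·30 = 34.
Toxic: dull display gives 38 − 1 = 37; bright display gives 34 − 3 = 31. Stays. ✓
Palatable: dull display gives 38 − 3 = 35; bright display gives 34 − 7 = 27. Stays. ✓
Beliefs are Bayes-consistent on-path and both types best-respond.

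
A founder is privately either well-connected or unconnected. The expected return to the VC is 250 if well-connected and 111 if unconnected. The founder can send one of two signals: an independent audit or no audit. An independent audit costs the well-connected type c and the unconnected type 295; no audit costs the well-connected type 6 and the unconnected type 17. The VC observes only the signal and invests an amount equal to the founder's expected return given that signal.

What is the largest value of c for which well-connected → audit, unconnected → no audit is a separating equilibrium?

145

Under separation: audit → well-connected (pays 250); no audit → unconnected (pays 111).
Unconnected: 111 − 17 = 94 ≥ 250 − 295 = -45. Holds regardless of c. ✓
Well-connected: 250 − c ≥ 111 − 6, so c ≤ 250 − 105 = 145.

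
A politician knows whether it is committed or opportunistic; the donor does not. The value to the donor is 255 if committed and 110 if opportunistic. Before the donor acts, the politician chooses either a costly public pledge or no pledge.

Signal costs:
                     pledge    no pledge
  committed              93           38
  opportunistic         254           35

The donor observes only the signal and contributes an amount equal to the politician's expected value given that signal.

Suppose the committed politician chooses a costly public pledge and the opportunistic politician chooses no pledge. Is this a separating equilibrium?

Under separation the donor infers type exactly: pledge → committed (pays 255), no pledge → opportunistic (pays 110).
Committed: pledge gives 255 − 93 = 162; no pledge gives 110 − 38 = 72. No deviation. ✓
Opportunistic: no pledge gives 110 − 35 = 75; pledge gives 255 − 254 = 1. No deviation. ✓
Neither type gains from mimicking the other.

Yes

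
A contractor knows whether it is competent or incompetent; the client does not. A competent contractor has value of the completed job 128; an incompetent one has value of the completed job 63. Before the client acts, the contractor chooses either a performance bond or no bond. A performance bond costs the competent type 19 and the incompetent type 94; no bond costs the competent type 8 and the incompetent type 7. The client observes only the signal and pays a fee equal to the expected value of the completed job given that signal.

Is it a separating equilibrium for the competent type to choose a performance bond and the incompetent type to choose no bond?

Under separation the client infers type exactly: bond → competent (pays 128), no bond → incompetent (pays 63).
Competent: bond gives 128 − 19 = 109; no bond gives 63 − 8 = 55. No deviation. ✓
Incompetent: no bond gives 63 − 7 = 56; bond gives 128 − 94 = 34. No deviation. ✓
Both incentive constraints hold.

Yes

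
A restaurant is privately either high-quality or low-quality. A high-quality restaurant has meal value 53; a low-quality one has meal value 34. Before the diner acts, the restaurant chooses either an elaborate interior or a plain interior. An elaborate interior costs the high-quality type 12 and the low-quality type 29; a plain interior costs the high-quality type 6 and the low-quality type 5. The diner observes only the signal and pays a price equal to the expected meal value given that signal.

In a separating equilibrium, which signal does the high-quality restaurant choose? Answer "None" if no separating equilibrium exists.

elaborate interior

Try high-quality → elaborate interior, low-quality → plain interior:
  If types separate, elaborate interior earns payment 53 and plain interior earns 34.
  High-quality: elaborate interior gives 53 − 12 = 41; plain interior gives 34 − 6 = 28. No deviation. ✓
  Low-quality: plain interior gives 34 − 5 = 29; elaborate interior gives 53 − 29 = 24. No deviation. ✓
Both hold — the high-quality type sends elaborate interior.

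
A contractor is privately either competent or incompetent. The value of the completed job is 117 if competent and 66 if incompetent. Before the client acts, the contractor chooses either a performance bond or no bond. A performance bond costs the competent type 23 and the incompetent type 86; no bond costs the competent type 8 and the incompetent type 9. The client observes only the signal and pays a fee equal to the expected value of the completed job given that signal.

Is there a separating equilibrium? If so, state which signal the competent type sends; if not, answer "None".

bond

Try competent → bond, incompetent → no bond:
  If types separate, bond earns payment 117 and no bond earns 66.
  Competent: bond gives 117 − 23 = 94; no bond gives 66 − 8 = 58. No deviation. ✓
  Incompetent: no bond gives 66 − 9 = 57; bond gives 117 − 86 = 31. No deviation. ✓
Both hold — the competent type sends bond.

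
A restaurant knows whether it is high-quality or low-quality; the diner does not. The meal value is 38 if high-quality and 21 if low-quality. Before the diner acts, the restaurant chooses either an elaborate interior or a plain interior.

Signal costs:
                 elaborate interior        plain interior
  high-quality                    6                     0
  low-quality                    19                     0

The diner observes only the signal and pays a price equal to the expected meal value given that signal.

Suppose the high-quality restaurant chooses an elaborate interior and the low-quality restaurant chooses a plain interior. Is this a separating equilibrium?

Yes

Under separation the diner infers type exactly: elaborate interior → high-quality (pays 38), plain interior → low-quality (pays 21).
High-quality: elaborate interior gives 38 − 6 = 32; plain interior gives 21 − 0 = 21. No deviation. ✓
Low-quality: plain interior gives 21 − 0 = 21; elaborate interior gives 38 − 19 = 19. No deviation. ✓
Both incentive constraints hold.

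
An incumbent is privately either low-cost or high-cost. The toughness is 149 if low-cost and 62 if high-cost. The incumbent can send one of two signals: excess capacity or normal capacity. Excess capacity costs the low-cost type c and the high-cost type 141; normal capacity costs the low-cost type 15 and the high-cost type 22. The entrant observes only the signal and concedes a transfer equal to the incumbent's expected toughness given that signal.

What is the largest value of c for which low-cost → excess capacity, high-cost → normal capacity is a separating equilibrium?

102

Under separation: excess capacity → low-cost (pays 149); normal capacity → high-cost (pays 62).
High-cost: 62 − 22 = 40 ≥ 149 − 141 = 8. Holds regardless of c. ✓
Low-cost: 149 − c ≥ 62 − 15, so c ≤ 149 − 47 = 102.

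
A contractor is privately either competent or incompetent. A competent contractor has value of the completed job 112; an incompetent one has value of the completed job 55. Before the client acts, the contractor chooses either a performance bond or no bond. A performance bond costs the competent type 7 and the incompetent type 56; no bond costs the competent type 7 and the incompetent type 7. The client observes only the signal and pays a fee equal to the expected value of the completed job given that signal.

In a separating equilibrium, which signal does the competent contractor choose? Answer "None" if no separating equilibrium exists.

Try competent → bond, incompetent → no bond:
  Under separation the client infers type exactly: bond → competent (pays 112), no bond → incompetent (pays 55).
  Competent: bond gives 112 − 7 = 105; no bond gives 55 − 7 = 48. No deviation. ✓
  Incompetent: no bond gives 55 − 7 = 48; bond gives 112 − 56 = 56. Would deviate. ✗
Try competent → no bond, incompetent → bond:
  Under separation the client infers type exactly: no bond → competent (pays 112), bond → incompetent (pays 55).
  Competent: no bond gives 112 − 7 = 105; bond gives 55 − 7 = 48. No deviation. ✓
  Incompetent: bond gives 55 − 56 = -1; no bond gives 112 − 7 = 105. Would deviate. ✗
Neither assignment is incentive-compatible.

None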